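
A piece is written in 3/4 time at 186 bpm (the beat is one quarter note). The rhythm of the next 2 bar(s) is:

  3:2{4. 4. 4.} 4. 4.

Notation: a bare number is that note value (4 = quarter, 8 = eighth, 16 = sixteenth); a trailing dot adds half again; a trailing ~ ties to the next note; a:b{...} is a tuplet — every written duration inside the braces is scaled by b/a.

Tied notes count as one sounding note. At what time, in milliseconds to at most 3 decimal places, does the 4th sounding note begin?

note 4 onset = 3b = 967.742ms

1. 0.0ms @ 0 + 322.581ms (1)
2. 322.581ms @ 1 + 322.581ms (1)
3. 645.161ms @ 2 + 322.581ms (1)
4. 967.742ms @ 3 + 483.871ms (3/2)
5. 1451.613ms @ 9/2 + 483.871ms (3/2)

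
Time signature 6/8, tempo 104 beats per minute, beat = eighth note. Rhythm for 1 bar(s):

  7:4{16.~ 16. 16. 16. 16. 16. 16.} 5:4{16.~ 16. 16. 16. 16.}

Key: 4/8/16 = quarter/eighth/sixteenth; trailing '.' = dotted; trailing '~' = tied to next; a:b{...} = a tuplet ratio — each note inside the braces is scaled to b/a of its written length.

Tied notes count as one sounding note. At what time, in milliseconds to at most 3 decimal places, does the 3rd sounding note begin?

note 3 onset = 9/7b = 741.758ms

1. 0.0ms @ 0 + 494.505ms (6/7)
2. 494.505ms @ 6/7 + 247.253ms (3/7)
3. 741.758ms @ 9/7 + 247.253ms (3/7)
4. 989.011ms @ 12/7 + 247.253ms (3/7)
5. 1236.264ms @ 15/7 + 247.253ms (3/7)
6. 1483.516ms @ 18/7 + 247.253ms (3/7)
7. 1730.769ms @ 3 + 692.308ms (6/5)
8. 2423.077ms @ 21/5 + 346.154ms (3/5)
9. 2769.231ms @ 24/5 + 346.154ms (3/5)
10. 3115.385ms @ 27/5 + 346.154ms (3/5)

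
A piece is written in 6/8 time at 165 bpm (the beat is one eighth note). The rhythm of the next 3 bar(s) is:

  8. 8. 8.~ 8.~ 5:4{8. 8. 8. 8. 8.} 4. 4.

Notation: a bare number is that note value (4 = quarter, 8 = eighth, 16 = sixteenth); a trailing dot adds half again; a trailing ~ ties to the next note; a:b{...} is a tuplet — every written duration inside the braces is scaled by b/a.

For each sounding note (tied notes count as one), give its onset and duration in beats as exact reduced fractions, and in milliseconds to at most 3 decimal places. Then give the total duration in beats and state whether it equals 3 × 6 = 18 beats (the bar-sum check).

1) 0.0ms=0b +545.455ms=3/2b
2) 545.455ms=3/2b +545.455ms=3/2b
3) 1090.909ms=3b +1527.273ms=21/5b
4) 2618.182ms=36/5b +436.364ms=6/5b
5) 3054.545ms=42/5b +436.364ms=6/5b
6) 3490.909ms=48/5b +436.364ms=6/5b
7) 3927.273ms=54/5b +436.364ms=6/5b
8) 4363.636ms=12b +1090.909ms=3b
9) 5454.545ms=15b +1090.909ms=3b
Σ=18b of 18 (165bpm 6/8) — PASS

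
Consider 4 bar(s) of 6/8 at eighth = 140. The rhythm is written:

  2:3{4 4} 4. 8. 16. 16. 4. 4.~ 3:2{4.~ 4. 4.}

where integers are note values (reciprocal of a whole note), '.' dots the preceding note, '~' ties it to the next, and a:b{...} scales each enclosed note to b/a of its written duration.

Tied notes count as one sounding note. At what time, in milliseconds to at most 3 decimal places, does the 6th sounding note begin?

note 6 onset = 45/4b = 4821.429ms

1. 0.0ms @ 0 + 1285.714ms (3)
2. 1285.714ms @ 3 + 1285.714ms (3)
3. 2571.429ms @ 6 + 1285.714ms (3)
4. 3857.143ms @ 9 + 642.857ms (3/2)
5. 4500.0ms @ 21/2 + 321.429ms (3/4)
6. 4821.429ms @ 45/4 + 321.429ms (3/4)
7. 5142.857ms @ 12 + 1285.714ms (3)
8. 6428.571ms @ 15 + 3000.0ms (7)
9. 9428.571ms @ 22 + 857.143ms (2)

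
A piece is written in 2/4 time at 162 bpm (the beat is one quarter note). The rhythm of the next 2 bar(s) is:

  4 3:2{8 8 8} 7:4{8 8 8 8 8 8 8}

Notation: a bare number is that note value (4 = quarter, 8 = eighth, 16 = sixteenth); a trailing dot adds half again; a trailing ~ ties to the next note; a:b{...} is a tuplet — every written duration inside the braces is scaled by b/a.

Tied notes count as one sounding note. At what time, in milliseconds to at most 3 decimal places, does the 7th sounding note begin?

1. 0.0ms @ 0 + 370.37ms (1)
2. 370.37ms @ 1 + 123.457ms (1/3)
3. 493.827ms @ 4/3 + 123.457ms (1/3)
4. 617.284ms @ 5/3 + 123.457ms (1/3)
5. 740.741ms @ 2 + 105.82ms (2/7)
6. 846.561ms @ 16/7 + 105.82ms (2/7)
7. 952.381ms @ 18/7 + 105.82ms (2/7)
8. 1058.201ms @ 20/7 + 105.82ms (2/7)
9. 1164.021ms @ 22/7 + 105.82ms (2/7)
10. 1269.841ms @ 24/7 + 105.82ms (2/7)
11. 1375.661ms @ 26/7 + 105.82ms (2/7)

note 7 onset = 18/7b = 952.381ms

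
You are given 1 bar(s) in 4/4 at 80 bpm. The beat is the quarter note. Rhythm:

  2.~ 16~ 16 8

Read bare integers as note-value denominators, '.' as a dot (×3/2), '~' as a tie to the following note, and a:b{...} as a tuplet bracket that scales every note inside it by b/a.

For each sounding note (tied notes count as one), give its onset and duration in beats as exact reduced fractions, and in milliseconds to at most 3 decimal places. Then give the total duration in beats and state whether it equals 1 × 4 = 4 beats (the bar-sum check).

1) 0.0ms=0b +2625.0ms=7/2b
2) 2625.0ms=7/2b +375.0ms=1/2b
Σ=4b of 4 (80bpm 4/4) — PASS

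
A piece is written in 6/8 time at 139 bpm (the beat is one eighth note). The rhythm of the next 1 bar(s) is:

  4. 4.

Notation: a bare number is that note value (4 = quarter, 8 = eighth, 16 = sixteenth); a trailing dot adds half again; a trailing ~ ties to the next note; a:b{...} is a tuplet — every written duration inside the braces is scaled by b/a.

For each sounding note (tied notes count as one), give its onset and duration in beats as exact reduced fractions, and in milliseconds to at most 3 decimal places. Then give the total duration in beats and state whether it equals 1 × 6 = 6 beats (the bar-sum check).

1) 0.0ms=0b +1294.964ms=3b
2) 1294.964ms=3b +1294.964ms=3b
Σ=6b of 6 (139bpm 6/8) — PASS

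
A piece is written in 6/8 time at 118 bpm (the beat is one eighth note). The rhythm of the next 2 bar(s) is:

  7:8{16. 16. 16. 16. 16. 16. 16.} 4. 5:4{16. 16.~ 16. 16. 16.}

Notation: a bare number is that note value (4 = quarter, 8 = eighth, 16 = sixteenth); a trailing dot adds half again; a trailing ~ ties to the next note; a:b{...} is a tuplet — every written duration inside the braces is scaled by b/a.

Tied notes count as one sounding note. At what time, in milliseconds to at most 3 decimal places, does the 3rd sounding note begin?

note 3 onset = 12/7b = 871.671ms

1. 0.0ms @ 0 + 435.835ms (6/7)
2. 435.835ms @ 6/7 + 435.835ms (6/7)
3. 871.671ms @ 12/7 + 435.835ms (6/7)
4. 1307.506ms @ 18/7 + 435.835ms (6/7)
5. 1743.341ms @ 24/7 + 435.835ms (6/7)
6. 2179.177ms @ 30/7 + 435.835ms (6/7)
7. 2615.012ms @ 36/7 + 435.835ms (6/7)
8. 3050.847ms @ 6 + 1525.424ms (3)
9. 4576.271ms @ 9 + 305.085ms (3/5)
10. 4881.356ms @ 48/5 + 610.169ms (6/5)
11. 5491.525ms @ 54/5 + 305.085ms (3/5)
12. 5796.61ms @ 57/5 + 305.085ms (3/5)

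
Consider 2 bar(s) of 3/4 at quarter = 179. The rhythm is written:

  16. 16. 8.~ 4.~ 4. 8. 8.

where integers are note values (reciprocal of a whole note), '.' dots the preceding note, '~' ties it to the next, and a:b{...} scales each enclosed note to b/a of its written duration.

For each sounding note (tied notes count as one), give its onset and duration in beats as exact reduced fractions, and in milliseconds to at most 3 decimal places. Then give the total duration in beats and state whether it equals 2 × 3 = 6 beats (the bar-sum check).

1) 0.0ms=0b +125.698ms=3/8b
2) 125.698ms=3/8b +125.698ms=3/8b
3) 251.397ms=3/4b +1256.983ms=15/4b
4) 1508.38ms=9/2b +251.397ms=3/4b
5) 1759.777ms=21/4b +251.397ms=3/4b
Σ=6b of 6 (179bpm 3/4) — PASS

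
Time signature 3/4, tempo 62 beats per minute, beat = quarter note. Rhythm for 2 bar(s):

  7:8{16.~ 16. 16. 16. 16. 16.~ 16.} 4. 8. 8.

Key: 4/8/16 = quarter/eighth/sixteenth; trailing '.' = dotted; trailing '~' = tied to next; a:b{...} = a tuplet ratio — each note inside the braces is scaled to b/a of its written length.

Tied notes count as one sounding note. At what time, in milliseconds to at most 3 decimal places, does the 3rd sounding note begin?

1. 0.0ms @ 0 + 829.493ms (6/7)
2. 829.493ms @ 6/7 + 414.747ms (3/7)
3. 1244.24ms @ 9/7 + 414.747ms (3/7)
4. 1658.986ms @ 12/7 + 414.747ms (3/7)
5. 2073.733ms @ 15/7 + 829.493ms (6/7)
6. 2903.226ms @ 3 + 1451.613ms (3/2)
7. 4354.839ms @ 9/2 + 725.806ms (3/4)
8. 5080.645ms @ 21/4 + 725.806ms (3/4)

note 3 onset = 9/7b = 1244.24ms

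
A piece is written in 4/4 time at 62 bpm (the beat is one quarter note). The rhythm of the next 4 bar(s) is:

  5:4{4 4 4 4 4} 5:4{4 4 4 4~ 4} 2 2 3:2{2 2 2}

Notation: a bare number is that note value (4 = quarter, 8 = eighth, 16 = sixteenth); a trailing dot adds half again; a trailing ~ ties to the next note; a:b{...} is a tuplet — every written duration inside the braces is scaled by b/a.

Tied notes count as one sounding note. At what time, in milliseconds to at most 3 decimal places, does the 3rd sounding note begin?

1. 0.0ms @ 0 + 774.194ms (4/5)
2. 774.194ms @ 4/5 + 774.194ms (4/5)
3. 1548.387ms @ 8/5 + 774.194ms (4/5)
4. 2322.581ms @ 12/5 + 774.194ms (4/5)
5. 3096.774ms @ 16/5 + 774.194ms (4/5)
6. 3870.968ms @ 4 + 774.194ms (4/5)
7. 4645.161ms @ 24/5 + 774.194ms (4/5)
8. 5419.355ms @ 28/5 + 774.194ms (4/5)
9. 6193.548ms @ 32/5 + 1548.387ms (8/5)
10. 7741.935ms @ 8 + 1935.484ms (2)
11. 9677.419ms @ 10 + 1935.484ms (2)
12. 11612.903ms @ 12 + 1290.323ms (4/3)
13. 12903.226ms @ 40/3 + 1290.323ms (4/3)
14. 14193.548ms @ 44/3 + 1290.323ms (4/3)

note 3 onset = 8/5b = 1548.387ms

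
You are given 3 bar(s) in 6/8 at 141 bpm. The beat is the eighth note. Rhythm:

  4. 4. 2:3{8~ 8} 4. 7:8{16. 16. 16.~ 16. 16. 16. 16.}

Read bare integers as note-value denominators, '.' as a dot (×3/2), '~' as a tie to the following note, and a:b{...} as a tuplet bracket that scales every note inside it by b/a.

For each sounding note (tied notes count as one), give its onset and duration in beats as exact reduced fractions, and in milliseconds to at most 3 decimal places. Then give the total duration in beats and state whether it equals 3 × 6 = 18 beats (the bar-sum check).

1) 0.0ms=0b +1276.596ms=3b
2) 1276.596ms=3b +1276.596ms=3b
3) 2553.191ms=6b +1276.596ms=3b
4) 3829.787ms=9b +1276.596ms=3b
5) 5106.383ms=12b +364.742ms=6/7b
6) 5471.125ms=90/7b +364.742ms=6/7b
7) 5835.866ms=96/7b +729.483ms=12/7b
8) 6565.35ms=108/7b +364.742ms=6/7b
9) 6930.091ms=114/7b +364.742ms=6/7b
10) 7294.833ms=120/7b +364.742ms=6/7b
Σ=18b of 18 (141bpm 6/8) — PASS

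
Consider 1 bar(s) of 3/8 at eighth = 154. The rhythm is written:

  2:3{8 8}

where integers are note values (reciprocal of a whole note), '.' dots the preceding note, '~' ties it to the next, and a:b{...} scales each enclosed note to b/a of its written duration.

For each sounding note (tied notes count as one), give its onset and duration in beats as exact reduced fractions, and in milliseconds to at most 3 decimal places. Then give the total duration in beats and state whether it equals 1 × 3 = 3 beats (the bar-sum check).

1) 0.0ms=0b +584.416ms=3/2b
2) 584.416ms=3/2b +584.416ms=3/2b
Σ=3b of 3 (154bpm 3/8) — PASS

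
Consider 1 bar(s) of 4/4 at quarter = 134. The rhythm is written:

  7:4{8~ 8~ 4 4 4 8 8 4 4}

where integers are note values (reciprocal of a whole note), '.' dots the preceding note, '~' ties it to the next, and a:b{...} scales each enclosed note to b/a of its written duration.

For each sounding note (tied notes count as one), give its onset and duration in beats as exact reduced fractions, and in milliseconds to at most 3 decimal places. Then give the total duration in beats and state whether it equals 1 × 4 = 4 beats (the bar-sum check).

1) 0.0ms=0b +511.727ms=8/7b
2) 511.727ms=8/7b +255.864ms=4/7b
3) 767.591ms=12/7b +255.864ms=4/7b
4) 1023.454ms=16/7b +127.932ms=2/7b
5) 1151.386ms=18/7b +127.932ms=2/7b
6) 1279.318ms=20/7b +255.864ms=4/7b
7) 1535.181ms=24/7b +255.864ms=4/7b
Σ=4b of 4 (134bpm 4/4) — PASS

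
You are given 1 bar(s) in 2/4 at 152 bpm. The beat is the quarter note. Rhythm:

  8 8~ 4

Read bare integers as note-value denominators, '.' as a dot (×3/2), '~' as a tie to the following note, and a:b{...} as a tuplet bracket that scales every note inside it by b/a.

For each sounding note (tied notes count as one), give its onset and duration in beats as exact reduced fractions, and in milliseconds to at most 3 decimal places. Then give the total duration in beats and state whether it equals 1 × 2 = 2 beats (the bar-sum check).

1) 0.0ms=0b +197.368ms=1/2b
2) 197.368ms=1/2b +592.105ms=3/2b
Σ=2b of 2 (152bpm 2/4) — PASS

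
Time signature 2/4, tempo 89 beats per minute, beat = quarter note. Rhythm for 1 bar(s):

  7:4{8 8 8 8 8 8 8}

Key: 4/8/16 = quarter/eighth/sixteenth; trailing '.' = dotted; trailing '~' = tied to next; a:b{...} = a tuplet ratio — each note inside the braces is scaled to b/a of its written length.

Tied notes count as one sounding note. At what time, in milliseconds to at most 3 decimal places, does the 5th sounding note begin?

note 5 onset = 8/7b = 770.465ms

1. 0.0ms @ 0 + 192.616ms (2/7)
2. 192.616ms @ 2/7 + 192.616ms (2/7)
3. 385.233ms @ 4/7 + 192.616ms (2/7)
4. 577.849ms @ 6/7 + 192.616ms (2/7)
5. 770.465ms @ 8/7 + 192.616ms (2/7)
6. 963.082ms @ 10/7 + 192.616ms (2/7)
7. 1155.698ms @ 12/7 + 192.616ms (2/7)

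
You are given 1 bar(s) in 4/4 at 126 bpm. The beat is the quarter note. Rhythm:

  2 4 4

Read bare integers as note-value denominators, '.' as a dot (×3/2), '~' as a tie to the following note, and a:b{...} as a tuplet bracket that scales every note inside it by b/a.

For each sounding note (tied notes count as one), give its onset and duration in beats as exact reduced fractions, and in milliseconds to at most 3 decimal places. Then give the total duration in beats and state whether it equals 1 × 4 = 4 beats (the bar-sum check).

1) 0.0ms=0b +952.381ms=2b
2) 952.381ms=2b +476.19ms=1b
3) 1428.571ms=3b +476.19ms=1b
Σ=4b of 4 (126bpm 4/4) — PASS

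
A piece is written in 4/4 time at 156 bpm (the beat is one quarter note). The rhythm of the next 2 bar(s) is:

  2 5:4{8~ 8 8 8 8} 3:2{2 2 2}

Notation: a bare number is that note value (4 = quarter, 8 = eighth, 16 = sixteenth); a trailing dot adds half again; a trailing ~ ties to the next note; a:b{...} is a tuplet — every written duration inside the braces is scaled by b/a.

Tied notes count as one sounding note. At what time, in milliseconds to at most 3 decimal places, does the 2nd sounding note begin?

1. 0.0ms @ 0 + 769.231ms (2)
2. 769.231ms @ 2 + 307.692ms (4/5)
3. 1076.923ms @ 14/5 + 153.846ms (2/5)
4. 1230.769ms @ 16/5 + 153.846ms (2/5)
5. 1384.615ms @ 18/5 + 153.846ms (2/5)
6. 1538.462ms @ 4 + 512.821ms (4/3)
7. 2051.282ms @ 16/3 + 512.821ms (4/3)
8. 2564.103ms @ 20/3 + 512.821ms (4/3)

note 2 onset = 2b = 769.231ms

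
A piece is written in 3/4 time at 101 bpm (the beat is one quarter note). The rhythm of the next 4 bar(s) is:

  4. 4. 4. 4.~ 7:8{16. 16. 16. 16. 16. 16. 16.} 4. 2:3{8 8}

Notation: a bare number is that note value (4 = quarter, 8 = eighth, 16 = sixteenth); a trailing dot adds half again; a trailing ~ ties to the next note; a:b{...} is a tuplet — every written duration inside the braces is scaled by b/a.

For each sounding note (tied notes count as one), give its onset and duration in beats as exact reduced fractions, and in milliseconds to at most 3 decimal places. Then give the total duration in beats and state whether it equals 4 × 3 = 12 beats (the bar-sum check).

1) 0.0ms=0b +891.089ms=3/2b
2) 891.089ms=3/2b +891.089ms=3/2b
3) 1782.178ms=3b +891.089ms=3/2b
4) 2673.267ms=9/2b +1145.686ms=27/14b
5) 3818.953ms=45/7b +254.597ms=3/7b
6) 4073.55ms=48/7b +254.597ms=3/7b
7) 4328.147ms=51/7b +254.597ms=3/7b
8) 4582.744ms=54/7b +254.597ms=3/7b
9) 4837.341ms=57/7b +254.597ms=3/7b
10) 5091.938ms=60/7b +254.597ms=3/7b
11) 5346.535ms=9b +891.089ms=3/2b
12) 6237.624ms=21/2b +445.545ms=3/4b
13) 6683.168ms=45/4b +445.545ms=3/4b
Σ=12b of 12 (101bpm 3/4) — PASS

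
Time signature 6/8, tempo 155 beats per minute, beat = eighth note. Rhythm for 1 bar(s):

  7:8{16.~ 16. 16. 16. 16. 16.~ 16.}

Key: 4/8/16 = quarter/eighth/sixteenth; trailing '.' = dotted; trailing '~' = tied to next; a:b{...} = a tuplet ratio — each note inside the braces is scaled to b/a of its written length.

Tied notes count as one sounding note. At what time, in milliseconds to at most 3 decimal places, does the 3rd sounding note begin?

1. 0.0ms @ 0 + 663.594ms (12/7)
2. 663.594ms @ 12/7 + 331.797ms (6/7)
3. 995.392ms @ 18/7 + 331.797ms (6/7)
4. 1327.189ms @ 24/7 + 331.797ms (6/7)
5. 1658.986ms @ 30/7 + 663.594ms (12/7)

note 3 onset = 18/7b = 995.392ms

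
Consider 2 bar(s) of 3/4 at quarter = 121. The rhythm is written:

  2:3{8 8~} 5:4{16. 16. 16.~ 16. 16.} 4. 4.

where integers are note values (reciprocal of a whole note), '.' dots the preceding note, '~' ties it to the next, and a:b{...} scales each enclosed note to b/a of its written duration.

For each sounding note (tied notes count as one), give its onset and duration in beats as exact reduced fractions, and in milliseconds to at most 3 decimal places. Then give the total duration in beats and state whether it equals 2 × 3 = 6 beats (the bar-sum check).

1) 0.0ms=0b +371.901ms=3/4b
2) 371.901ms=3/4b +520.661ms=21/20b
3) 892.562ms=9/5b +148.76ms=3/10b
4) 1041.322ms=21/10b +297.521ms=3/5b
5) 1338.843ms=27/10b +148.76ms=3/10b
6) 1487.603ms=3b +743.802ms=3/2b
7) 2231.405ms=9/2b +743.802ms=3/2b
Σ=6b of 6 (121bpm 3/4) — PASS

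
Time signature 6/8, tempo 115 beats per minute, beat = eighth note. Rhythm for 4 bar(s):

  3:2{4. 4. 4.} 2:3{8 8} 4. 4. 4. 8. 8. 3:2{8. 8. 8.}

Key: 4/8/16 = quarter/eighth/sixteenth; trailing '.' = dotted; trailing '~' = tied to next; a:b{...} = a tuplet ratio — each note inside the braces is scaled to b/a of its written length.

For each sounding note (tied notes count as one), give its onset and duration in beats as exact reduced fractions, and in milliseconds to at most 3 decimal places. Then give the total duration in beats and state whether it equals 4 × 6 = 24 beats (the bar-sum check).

1) 0.0ms=0b +1043.478ms=2b
2) 1043.478ms=2b +1043.478ms=2b
3) 2086.957ms=4b +1043.478ms=2b
4) 3130.435ms=6b +782.609ms=3/2b
5) 3913.043ms=15/2b +782.609ms=3/2b
6) 4695.652ms=9b +1565.217ms=3b
7) 6260.87ms=12b +1565.217ms=3b
8) 7826.087ms=15b +1565.217ms=3b
9) 9391.304ms=18b +782.609ms=3/2b
10) 10173.913ms=39/2b +782.609ms=3/2b
11) 10956.522ms=21b +521.739ms=1b
12) 11478.261ms=22b +521.739ms=1b
13) 12000.0ms=23b +521.739ms=1b
Σ=24b of 24 (115bpm 6/8) — PASS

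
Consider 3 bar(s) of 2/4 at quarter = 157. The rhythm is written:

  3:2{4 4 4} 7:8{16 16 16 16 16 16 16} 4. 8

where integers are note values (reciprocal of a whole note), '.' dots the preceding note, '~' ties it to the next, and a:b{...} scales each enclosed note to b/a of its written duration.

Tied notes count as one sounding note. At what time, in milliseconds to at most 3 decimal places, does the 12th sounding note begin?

1. 0.0ms @ 0 + 254.777ms (2/3)
2. 254.777ms @ 2/3 + 254.777ms (2/3)
3. 509.554ms @ 4/3 + 254.777ms (2/3)
4. 764.331ms @ 2 + 109.19ms (2/7)
5. 873.521ms @ 16/7 + 109.19ms (2/7)
6. 982.712ms @ 18/7 + 109.19ms (2/7)
7. 1091.902ms @ 20/7 + 109.19ms (2/7)
8. 1201.092ms @ 22/7 + 109.19ms (2/7)
9. 1310.282ms @ 24/7 + 109.19ms (2/7)
10. 1419.472ms @ 26/7 + 109.19ms (2/7)
11. 1528.662ms @ 4 + 573.248ms (3/2)
12. 2101.911ms @ 11/2 + 191.083ms (1/2)

note 12 onset = 11/2b = 2101.911ms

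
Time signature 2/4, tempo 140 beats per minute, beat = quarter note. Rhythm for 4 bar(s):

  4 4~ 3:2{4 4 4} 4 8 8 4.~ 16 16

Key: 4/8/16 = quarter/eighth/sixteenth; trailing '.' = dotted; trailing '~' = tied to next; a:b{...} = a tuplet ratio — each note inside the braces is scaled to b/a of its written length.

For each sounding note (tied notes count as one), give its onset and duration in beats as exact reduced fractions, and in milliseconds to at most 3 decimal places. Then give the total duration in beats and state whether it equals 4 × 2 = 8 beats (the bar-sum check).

1) 0.0ms=0b +428.571ms=1b
2) 428.571ms=1b +714.286ms=5/3b
3) 1142.857ms=8/3b +285.714ms=2/3b
4) 1428.571ms=10/3b +285.714ms=2/3b
5) 1714.286ms=4b +428.571ms=1b
6) 2142.857ms=5b +214.286ms=1/2b
7) 2357.143ms=11/2b +214.286ms=1/2b
8) 2571.429ms=6b +750.0ms=7/4b
9) 3321.429ms=31/4b +107.143ms=1/4b
Σ=8b of 8 (140bpm 2/4) — PASS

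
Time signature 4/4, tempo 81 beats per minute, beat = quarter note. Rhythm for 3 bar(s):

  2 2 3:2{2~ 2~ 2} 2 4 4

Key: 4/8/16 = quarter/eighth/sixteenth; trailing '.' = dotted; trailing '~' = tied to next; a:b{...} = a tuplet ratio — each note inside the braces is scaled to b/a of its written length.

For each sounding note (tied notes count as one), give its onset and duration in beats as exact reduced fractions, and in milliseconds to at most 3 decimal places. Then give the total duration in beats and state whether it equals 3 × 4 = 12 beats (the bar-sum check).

1) 0.0ms=0b +1481.481ms=2b
2) 1481.481ms=2b +1481.481ms=2b
3) 2962.963ms=4b +2962.963ms=4b
4) 5925.926ms=8b +1481.481ms=2b
5) 7407.407ms=10b +740.741ms=1b
6) 8148.148ms=11b +740.741ms=1b
Σ=12b of 12 (81bpm 4/4) — PASS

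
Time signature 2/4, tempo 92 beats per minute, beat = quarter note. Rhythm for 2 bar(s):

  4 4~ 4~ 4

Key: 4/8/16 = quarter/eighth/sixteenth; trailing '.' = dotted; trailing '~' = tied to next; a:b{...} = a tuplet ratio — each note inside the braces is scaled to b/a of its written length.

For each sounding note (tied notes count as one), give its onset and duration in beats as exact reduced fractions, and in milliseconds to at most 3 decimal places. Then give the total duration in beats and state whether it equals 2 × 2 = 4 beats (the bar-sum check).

1) 0.0ms=0b +652.174ms=1b
2) 652.174ms=1b +1956.522ms=3b
Σ=4b of 4 (92bpm 2/4) — PASS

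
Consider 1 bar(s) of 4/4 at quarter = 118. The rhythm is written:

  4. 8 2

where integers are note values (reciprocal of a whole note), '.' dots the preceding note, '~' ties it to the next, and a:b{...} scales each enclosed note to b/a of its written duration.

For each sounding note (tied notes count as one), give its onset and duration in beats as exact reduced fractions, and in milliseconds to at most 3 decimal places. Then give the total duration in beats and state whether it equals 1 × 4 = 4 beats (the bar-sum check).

1) 0.0ms=0b +762.712ms=3/2b
2) 762.712ms=3/2b +254.237ms=1/2b
3) 1016.949ms=2b +1016.949ms=2b
Σ=4b of 4 (118bpm 4/4) — PASS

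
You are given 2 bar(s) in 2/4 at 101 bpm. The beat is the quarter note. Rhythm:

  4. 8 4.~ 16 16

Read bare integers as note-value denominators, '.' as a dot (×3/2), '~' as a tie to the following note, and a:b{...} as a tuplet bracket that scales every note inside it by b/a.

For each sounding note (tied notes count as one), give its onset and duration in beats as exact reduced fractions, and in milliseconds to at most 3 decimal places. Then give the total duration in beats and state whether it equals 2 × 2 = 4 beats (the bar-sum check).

1) 0.0ms=0b +891.089ms=3/2b
2) 891.089ms=3/2b +297.03ms=1/2b
3) 1188.119ms=2b +1039.604ms=7/4b
4) 2227.723ms=15/4b +148.515ms=1/4b
Σ=4b of 4 (101bpm 2/4) — PASS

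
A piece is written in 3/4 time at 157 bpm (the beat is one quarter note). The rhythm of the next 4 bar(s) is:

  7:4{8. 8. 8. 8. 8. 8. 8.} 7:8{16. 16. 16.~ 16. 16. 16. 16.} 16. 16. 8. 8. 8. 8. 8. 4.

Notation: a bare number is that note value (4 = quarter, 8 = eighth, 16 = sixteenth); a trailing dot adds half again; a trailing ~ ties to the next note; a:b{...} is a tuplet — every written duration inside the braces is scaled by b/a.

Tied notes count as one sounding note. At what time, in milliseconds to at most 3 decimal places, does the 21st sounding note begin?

1. 0.0ms @ 0 + 163.785ms (3/7)
2. 163.785ms @ 3/7 + 163.785ms (3/7)
3. 327.571ms @ 6/7 + 163.785ms (3/7)
4. 491.356ms @ 9/7 + 163.785ms (3/7)
5. 655.141ms @ 12/7 + 163.785ms (3/7)
6. 818.926ms @ 15/7 + 163.785ms (3/7)
7. 982.712ms @ 18/7 + 163.785ms (3/7)
8. 1146.497ms @ 3 + 163.785ms (3/7)
9. 1310.282ms @ 24/7 + 163.785ms (3/7)
10. 1474.067ms @ 27/7 + 327.571ms (6/7)
11. 1801.638ms @ 33/7 + 163.785ms (3/7)
12. 1965.423ms @ 36/7 + 163.785ms (3/7)
13. 2129.208ms @ 39/7 + 163.785ms (3/7)
14. 2292.994ms @ 6 + 143.312ms (3/8)
15. 2436.306ms @ 51/8 + 143.312ms (3/8)
16. 2579.618ms @ 27/4 + 286.624ms (3/4)
17. 2866.242ms @ 15/2 + 286.624ms (3/4)
18. 3152.866ms @ 33/4 + 286.624ms (3/4)
19. 3439.49ms @ 9 + 286.624ms (3/4)
20. 3726.115ms @ 39/4 + 286.624ms (3/4)
21. 4012.739ms @ 21/2 + 573.248ms (3/2)

note 21 onset = 21/2b = 4012.739ms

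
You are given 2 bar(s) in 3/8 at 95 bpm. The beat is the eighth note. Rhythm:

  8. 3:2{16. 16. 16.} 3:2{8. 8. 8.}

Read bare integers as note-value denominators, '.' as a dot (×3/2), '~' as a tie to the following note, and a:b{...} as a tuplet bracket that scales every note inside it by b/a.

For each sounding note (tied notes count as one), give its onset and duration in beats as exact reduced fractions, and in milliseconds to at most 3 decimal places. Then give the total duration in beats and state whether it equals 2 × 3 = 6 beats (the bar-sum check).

1) 0.0ms=0b +947.368ms=3/2b
2) 947.368ms=3/2b +315.789ms=1/2b
3) 1263.158ms=2b +315.789ms=1/2b
4) 1578.947ms=5/2b +315.789ms=1/2b
5) 1894.737ms=3b +631.579ms=1b
6) 2526.316ms=4b +631.579ms=1b
7) 3157.895ms=5b +631.579ms=1b
Σ=6b of 6 (95bpm 3/8) — PASS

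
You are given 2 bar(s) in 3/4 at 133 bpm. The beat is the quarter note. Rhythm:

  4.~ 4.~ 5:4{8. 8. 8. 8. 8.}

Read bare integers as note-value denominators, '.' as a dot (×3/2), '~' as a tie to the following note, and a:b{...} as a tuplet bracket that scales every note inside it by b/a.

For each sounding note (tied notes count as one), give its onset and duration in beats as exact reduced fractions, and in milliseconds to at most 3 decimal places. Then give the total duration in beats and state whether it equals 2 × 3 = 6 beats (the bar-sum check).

1) 0.0ms=0b +1624.06ms=18/5b
2) 1624.06ms=18/5b +270.677ms=3/5b
3) 1894.737ms=21/5b +270.677ms=3/5b
4) 2165.414ms=24/5b +270.677ms=3/5b
5) 2436.09ms=27/5b +270.677ms=3/5b
Σ=6b of 6 (133bpm 3/4) — PASS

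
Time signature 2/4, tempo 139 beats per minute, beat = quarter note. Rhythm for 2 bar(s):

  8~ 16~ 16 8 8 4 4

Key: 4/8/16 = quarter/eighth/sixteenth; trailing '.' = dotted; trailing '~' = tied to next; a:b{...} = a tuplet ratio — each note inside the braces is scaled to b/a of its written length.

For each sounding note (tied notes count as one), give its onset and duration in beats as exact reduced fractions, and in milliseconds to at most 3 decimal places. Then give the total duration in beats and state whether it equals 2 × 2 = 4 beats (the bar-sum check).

1) 0.0ms=0b +431.655ms=1b
2) 431.655ms=1b +215.827ms=1/2b
3) 647.482ms=3/2b +215.827ms=1/2b
4) 863.309ms=2b +431.655ms=1b
5) 1294.964ms=3b +431.655ms=1b
Σ=4b of 4 (139bpm 2/4) — PASS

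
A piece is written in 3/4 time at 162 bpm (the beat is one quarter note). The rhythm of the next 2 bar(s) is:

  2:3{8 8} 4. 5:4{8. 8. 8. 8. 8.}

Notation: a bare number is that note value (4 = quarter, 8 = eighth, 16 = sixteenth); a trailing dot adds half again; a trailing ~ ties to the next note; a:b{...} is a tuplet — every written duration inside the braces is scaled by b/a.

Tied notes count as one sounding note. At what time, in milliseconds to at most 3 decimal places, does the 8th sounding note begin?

note 8 onset = 27/5b = 2000.0ms

1. 0.0ms @ 0 + 277.778ms (3/4)
2. 277.778ms @ 3/4 + 277.778ms (3/4)
3. 555.556ms @ 3/2 + 555.556ms (3/2)
4. 1111.111ms @ 3 + 222.222ms (3/5)
5. 1333.333ms @ 18/5 + 222.222ms (3/5)
6. 1555.556ms @ 21/5 + 222.222ms (3/5)
7. 1777.778ms @ 24/5 + 222.222ms (3/5)
8. 2000.0ms @ 27/5 + 222.222ms (3/5)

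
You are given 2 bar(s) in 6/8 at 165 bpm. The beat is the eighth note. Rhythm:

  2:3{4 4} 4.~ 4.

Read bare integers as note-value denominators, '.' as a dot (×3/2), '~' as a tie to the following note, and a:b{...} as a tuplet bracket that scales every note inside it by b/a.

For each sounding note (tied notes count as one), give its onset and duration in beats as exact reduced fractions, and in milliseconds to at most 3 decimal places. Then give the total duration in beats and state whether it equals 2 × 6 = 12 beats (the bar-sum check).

1) 0.0ms=0b +1090.909ms=3b
2) 1090.909ms=3b +1090.909ms=3b
3) 2181.818ms=6b +2181.818ms=6b
Σ=12b of 12 (165bpm 6/8) — PASS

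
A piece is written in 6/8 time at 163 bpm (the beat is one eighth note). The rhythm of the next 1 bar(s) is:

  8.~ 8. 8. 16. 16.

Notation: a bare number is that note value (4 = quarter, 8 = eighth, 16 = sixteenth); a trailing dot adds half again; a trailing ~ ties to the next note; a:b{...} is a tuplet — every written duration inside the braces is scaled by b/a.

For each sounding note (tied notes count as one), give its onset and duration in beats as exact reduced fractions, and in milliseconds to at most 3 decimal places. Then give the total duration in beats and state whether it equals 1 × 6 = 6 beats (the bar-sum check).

1) 0.0ms=0b +1104.294ms=3b
2) 1104.294ms=3b +552.147ms=3/2b
3) 1656.442ms=9/2b +276.074ms=3/4b
4) 1932.515ms=21/4b +276.074ms=3/4b
Σ=6b of 6 (163bpm 6/8) — PASS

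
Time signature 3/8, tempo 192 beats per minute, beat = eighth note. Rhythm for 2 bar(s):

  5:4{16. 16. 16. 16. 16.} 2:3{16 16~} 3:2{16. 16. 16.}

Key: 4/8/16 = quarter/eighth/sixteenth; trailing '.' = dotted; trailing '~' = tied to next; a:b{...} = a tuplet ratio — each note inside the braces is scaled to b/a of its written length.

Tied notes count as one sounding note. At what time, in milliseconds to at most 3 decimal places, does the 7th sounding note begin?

1. 0.0ms @ 0 + 187.5ms (3/5)
2. 187.5ms @ 3/5 + 187.5ms (3/5)
3. 375.0ms @ 6/5 + 187.5ms (3/5)
4. 562.5ms @ 9/5 + 187.5ms (3/5)
5. 750.0ms @ 12/5 + 187.5ms (3/5)
6. 937.5ms @ 3 + 234.375ms (3/4)
7. 1171.875ms @ 15/4 + 390.625ms (5/4)
8. 1562.5ms @ 5 + 156.25ms (1/2)
9. 1718.75ms @ 11/2 + 156.25ms (1/2)

note 7 onset = 15/4b = 1171.875ms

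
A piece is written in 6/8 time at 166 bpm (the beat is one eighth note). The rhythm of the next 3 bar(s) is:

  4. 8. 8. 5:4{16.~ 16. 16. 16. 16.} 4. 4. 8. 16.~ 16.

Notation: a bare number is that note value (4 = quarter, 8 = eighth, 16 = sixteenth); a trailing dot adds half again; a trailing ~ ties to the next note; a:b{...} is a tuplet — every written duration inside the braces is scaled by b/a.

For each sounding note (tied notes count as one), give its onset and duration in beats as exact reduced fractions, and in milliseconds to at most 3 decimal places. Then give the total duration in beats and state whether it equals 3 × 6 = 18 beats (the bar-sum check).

1) 0.0ms=0b +1084.337ms=3b
2) 1084.337ms=3b +542.169ms=3/2b
3) 1626.506ms=9/2b +542.169ms=3/2b
4) 2168.675ms=6b +433.735ms=6/5b
5) 2602.41ms=36/5b +216.867ms=3/5b
6) 2819.277ms=39/5b +216.867ms=3/5b
7) 3036.145ms=42/5b +216.867ms=3/5b
8) 3253.012ms=9b +1084.337ms=3b
9) 4337.349ms=12b +1084.337ms=3b
10) 5421.687ms=15b +542.169ms=3/2b
11) 5963.855ms=33/2b +542.169ms=3/2b
Σ=18b of 18 (166bpm 6/8) — PASS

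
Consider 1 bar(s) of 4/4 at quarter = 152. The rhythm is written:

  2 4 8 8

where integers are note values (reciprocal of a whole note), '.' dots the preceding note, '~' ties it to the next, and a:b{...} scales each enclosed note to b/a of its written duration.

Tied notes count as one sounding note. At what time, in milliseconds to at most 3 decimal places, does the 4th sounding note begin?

note 4 onset = 7/2b = 1381.579ms

1. 0.0ms @ 0 + 789.474ms (2)
2. 789.474ms @ 2 + 394.737ms (1)
3. 1184.211ms @ 3 + 197.368ms (1/2)
4. 1381.579ms @ 7/2 + 197.368ms (1/2)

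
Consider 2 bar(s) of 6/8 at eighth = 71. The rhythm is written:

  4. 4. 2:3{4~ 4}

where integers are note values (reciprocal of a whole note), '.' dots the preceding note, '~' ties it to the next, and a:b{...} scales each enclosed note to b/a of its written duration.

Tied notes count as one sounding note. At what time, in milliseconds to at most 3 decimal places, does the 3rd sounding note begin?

1. 0.0ms @ 0 + 2535.211ms (3)
2. 2535.211ms @ 3 + 2535.211ms (3)
3. 5070.423ms @ 6 + 5070.423ms (6)

note 3 onset = 6b = 5070.423ms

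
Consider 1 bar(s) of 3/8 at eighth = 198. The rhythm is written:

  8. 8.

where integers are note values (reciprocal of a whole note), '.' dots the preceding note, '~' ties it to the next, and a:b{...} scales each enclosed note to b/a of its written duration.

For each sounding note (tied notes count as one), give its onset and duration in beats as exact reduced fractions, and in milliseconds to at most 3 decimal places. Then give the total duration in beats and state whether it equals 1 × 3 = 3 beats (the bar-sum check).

1) 0.0ms=0b +454.545ms=3/2b
2) 454.545ms=3/2b +454.545ms=3/2b
Σ=3b of 3 (198bpm 3/8) — PASS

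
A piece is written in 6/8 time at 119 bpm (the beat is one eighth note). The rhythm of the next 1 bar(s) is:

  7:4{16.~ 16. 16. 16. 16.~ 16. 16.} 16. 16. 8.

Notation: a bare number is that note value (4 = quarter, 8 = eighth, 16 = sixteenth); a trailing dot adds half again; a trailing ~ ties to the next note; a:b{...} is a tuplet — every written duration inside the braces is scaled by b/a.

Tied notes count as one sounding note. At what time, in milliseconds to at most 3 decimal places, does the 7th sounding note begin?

note 7 onset = 15/4b = 1890.756ms

1. 0.0ms @ 0 + 432.173ms (6/7)
2. 432.173ms @ 6/7 + 216.086ms (3/7)
3. 648.259ms @ 9/7 + 216.086ms (3/7)
4. 864.346ms @ 12/7 + 432.173ms (6/7)
5. 1296.519ms @ 18/7 + 216.086ms (3/7)
6. 1512.605ms @ 3 + 378.151ms (3/4)
7. 1890.756ms @ 15/4 + 378.151ms (3/4)
8. 2268.908ms @ 9/2 + 756.303ms (3/2)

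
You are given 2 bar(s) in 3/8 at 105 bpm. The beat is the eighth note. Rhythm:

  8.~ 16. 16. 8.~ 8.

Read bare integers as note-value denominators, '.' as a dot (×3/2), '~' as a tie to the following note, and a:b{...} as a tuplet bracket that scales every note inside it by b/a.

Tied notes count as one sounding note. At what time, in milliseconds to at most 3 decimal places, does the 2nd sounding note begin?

note 2 onset = 9/4b = 1285.714ms

1. 0.0ms @ 0 + 1285.714ms (9/4)
2. 1285.714ms @ 9/4 + 428.571ms (3/4)
3. 1714.286ms @ 3 + 1714.286ms (3)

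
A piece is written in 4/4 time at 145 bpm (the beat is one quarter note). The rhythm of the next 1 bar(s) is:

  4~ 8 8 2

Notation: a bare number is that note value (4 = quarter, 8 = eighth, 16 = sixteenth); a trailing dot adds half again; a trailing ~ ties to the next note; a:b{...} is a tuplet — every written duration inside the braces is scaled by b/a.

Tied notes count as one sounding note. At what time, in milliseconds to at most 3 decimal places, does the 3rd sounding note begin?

note 3 onset = 2b = 827.586ms

1. 0.0ms @ 0 + 620.69ms (3/2)
2. 620.69ms @ 3/2 + 206.897ms (1/2)
3. 827.586ms @ 2 + 827.586ms (2)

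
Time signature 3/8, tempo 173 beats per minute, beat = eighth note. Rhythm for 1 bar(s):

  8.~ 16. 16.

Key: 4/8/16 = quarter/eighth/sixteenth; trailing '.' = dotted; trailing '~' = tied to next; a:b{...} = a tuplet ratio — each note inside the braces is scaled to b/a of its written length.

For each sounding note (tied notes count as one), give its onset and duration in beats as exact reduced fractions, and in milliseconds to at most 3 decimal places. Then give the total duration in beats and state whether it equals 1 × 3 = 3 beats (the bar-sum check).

1) 0.0ms=0b +780.347ms=9/4b
2) 780.347ms=9/4b +260.116ms=3/4b
Σ=3b of 3 (173bpm 3/8) — PASS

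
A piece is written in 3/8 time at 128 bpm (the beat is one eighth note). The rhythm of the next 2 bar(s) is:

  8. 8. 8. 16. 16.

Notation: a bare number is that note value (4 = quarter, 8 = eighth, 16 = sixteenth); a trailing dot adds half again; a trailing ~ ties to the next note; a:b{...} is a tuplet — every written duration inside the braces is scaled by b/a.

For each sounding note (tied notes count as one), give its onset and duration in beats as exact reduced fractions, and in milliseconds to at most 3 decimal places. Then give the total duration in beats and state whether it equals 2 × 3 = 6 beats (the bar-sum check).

1) 0.0ms=0b +703.125ms=3/2b
2) 703.125ms=3/2b +703.125ms=3/2b
3) 1406.25ms=3b +703.125ms=3/2b
4) 2109.375ms=9/2b +351.562ms=3/4b
5) 2460.938ms=21/4b +351.562ms=3/4b
Σ=6b of 6 (128bpm 3/8) — PASS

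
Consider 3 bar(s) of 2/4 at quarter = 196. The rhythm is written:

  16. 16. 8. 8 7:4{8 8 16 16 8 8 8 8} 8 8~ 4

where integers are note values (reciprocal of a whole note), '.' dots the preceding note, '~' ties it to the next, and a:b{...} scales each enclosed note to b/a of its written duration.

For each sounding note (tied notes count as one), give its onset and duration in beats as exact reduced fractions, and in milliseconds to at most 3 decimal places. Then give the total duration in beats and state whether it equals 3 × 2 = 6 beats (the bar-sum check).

1) 0.0ms=0b +114.796ms=3/8b
2) 114.796ms=3/8b +114.796ms=3/8b
3) 229.592ms=3/4b +229.592ms=3/4b
4) 459.184ms=3/2b +153.061ms=1/2b
5) 612.245ms=2b +87.464ms=2/7b
6) 699.708ms=16/7b +87.464ms=2/7b
7) 787.172ms=18/7b +43.732ms=1/7b
8) 830.904ms=19/7b +43.732ms=1/7b
9) 874.636ms=20/7b +87.464ms=2/7b
10) 962.099ms=22/7b +87.464ms=2/7b
11) 1049.563ms=24/7b +87.464ms=2/7b
12) 1137.026ms=26/7b +87.464ms=2/7b
13) 1224.49ms=4b +153.061ms=1/2b
14) 1377.551ms=9/2b +459.184ms=3/2b
Σ=6b of 6 (196bpm 2/4) — PASS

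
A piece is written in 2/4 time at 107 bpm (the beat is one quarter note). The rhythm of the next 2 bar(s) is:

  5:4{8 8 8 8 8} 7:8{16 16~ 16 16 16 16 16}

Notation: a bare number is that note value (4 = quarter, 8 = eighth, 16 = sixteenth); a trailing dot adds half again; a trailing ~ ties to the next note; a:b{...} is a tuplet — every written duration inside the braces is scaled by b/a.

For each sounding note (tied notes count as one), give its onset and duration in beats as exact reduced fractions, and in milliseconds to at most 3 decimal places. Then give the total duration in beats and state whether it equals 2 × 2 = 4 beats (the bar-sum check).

1) 0.0ms=0b +224.299ms=2/5b
2) 224.299ms=2/5b +224.299ms=2/5b
3) 448.598ms=4/5b +224.299ms=2/5b
4) 672.897ms=6/5b +224.299ms=2/5b
5) 897.196ms=8/5b +224.299ms=2/5b
6) 1121.495ms=2b +160.214ms=2/7b
7) 1281.709ms=16/7b +320.427ms=4/7b
8) 1602.136ms=20/7b +160.214ms=2/7b
9) 1762.35ms=22/7b +160.214ms=2/7b
10) 1922.563ms=24/7b +160.214ms=2/7b
11) 2082.777ms=26/7b +160.214ms=2/7b
Σ=4b of 4 (107bpm 2/4) — PASS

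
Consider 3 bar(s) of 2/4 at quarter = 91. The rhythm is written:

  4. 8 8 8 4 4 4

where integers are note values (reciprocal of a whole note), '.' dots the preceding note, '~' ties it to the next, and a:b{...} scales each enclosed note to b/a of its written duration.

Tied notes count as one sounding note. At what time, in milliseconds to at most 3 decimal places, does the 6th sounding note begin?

note 6 onset = 4b = 2637.363ms

1. 0.0ms @ 0 + 989.011ms (3/2)
2. 989.011ms @ 3/2 + 329.67ms (1/2)
3. 1318.681ms @ 2 + 329.67ms (1/2)
4. 1648.352ms @ 5/2 + 329.67ms (1/2)
5. 1978.022ms @ 3 + 659.341ms (1)
6. 2637.363ms @ 4 + 659.341ms (1)
7. 3296.703ms @ 5 + 659.341ms (1)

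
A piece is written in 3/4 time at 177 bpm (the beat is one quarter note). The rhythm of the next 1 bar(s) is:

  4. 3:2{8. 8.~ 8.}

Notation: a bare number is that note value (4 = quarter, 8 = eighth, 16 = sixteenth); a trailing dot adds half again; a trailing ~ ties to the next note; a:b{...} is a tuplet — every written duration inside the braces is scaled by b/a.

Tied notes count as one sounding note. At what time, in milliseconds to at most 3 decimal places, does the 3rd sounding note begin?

1. 0.0ms @ 0 + 508.475ms (3/2)
2. 508.475ms @ 3/2 + 169.492ms (1/2)
3. 677.966ms @ 2 + 338.983ms (1)

note 3 onset = 2b = 677.966ms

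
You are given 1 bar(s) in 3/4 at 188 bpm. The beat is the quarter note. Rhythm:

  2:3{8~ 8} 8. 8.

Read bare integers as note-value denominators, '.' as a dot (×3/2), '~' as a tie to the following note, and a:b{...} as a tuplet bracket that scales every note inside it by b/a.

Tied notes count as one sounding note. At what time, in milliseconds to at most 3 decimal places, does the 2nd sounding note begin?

note 2 onset = 3/2b = 478.723ms

1. 0.0ms @ 0 + 478.723ms (3/2)
2. 478.723ms @ 3/2 + 239.362ms (3/4)
3. 718.085ms @ 9/4 + 239.362ms (3/4)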